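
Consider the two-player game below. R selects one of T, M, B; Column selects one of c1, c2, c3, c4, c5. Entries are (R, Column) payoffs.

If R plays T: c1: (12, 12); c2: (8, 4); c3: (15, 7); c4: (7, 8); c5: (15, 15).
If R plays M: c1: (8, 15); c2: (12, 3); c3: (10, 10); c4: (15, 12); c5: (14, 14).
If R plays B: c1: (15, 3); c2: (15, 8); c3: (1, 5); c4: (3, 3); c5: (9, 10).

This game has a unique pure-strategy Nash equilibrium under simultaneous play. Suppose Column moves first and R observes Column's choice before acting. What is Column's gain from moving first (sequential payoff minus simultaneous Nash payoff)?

Backward induction with Column moving first.
- c1: R compares 12, 8, 15 and picks B; Column would get 3.
- c2: R compares 8, 12, 15 and picks B; Column would get 8.
- c3: R compares 15, 10, 1 and picks T; Column would get 7.
- c4: R compares 7, 15, 3 and picks M; Column would get 12.
- c5: R compares 15, 14, 9 and picks T; Column would get 15.
Column's induced payoffs are 3, 8, 7, 12, 15, so Column commits to c5. Subgame-perfect outcome: (T, c5) with payoffs (15, 15).
For the simultaneous game, intersect best replies.
R's best replies: c1→B; c2→B; c3→T; c4→M; c5→T.
Column's best replies: T→c5; M→c1; B→c5.
Only (T, c5) has each player best-responding; Nash payoffs (15, 15).
Column's commitment gain: 15 − 15 = 0.

0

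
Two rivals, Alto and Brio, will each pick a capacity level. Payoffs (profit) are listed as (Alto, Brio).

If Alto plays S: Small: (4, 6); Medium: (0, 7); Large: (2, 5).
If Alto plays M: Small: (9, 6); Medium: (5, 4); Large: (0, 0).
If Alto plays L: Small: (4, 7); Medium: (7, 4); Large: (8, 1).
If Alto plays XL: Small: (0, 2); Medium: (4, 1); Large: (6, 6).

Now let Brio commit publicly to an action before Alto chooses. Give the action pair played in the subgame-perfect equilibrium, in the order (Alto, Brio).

Alto best-responds to each possible Brio move:
- Small: BR = M, leader payoff 6.
- Medium: BR = L, leader payoff 4.
- Large: BR = L, leader payoff 1.
Maximizing over 6, 4, 1, Brio chooses Small. Subgame-perfect outcome: (M, Small) with payoffs (9, 6).

(M, Small)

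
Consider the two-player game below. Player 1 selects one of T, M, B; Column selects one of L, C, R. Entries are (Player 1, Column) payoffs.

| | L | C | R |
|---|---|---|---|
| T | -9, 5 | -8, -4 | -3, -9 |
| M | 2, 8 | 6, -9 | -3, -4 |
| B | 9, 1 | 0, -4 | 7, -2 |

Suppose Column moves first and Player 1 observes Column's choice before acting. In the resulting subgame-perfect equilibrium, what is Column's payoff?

1

Player 1 best-responds to each possible Column move:
- L: BR = B, leader payoff 1.
- C: BR = M, leader payoff -9.
- R: BR = B, leader payoff -2.
Among 1, -9, -2, the best is 1 at L. Subgame-perfect outcome: (B, L) with payoffs (9, 1).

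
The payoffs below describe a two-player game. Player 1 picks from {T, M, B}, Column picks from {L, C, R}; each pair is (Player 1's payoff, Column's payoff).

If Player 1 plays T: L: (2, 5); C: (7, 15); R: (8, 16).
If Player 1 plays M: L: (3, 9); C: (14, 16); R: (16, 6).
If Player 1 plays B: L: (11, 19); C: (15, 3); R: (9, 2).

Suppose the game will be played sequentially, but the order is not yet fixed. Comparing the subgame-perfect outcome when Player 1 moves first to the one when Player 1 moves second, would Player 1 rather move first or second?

If Player 1 leads: Column's best replies are T→R, M→C, B→L; Player 1's induced payoffs 8, 14, 11; outcome (M, C), payoffs (14, 16).
If Column leads: Player 1's best replies are L→B, C→B, R→M; Column's induced payoffs 19, 3, 6; outcome (B, L), payoffs (11, 19).
Player 1 gets 14 moving first and 11 moving second, so Player 1 prefers to move first.

first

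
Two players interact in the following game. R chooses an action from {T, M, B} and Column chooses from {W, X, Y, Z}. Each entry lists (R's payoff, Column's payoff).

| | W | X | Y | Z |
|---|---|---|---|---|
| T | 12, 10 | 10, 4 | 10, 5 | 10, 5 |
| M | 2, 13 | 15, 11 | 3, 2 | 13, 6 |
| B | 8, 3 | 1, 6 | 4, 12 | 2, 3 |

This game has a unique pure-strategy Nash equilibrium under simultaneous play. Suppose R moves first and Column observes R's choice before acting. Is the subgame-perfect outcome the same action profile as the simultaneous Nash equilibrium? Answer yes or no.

Column best-responds to each possible R move:
- T: Column compares 10, 4, 5, 5 and picks W; R would get 12.
- M: Column compares 13, 11, 2, 6 and picks W; R would get 2.
- B: Column compares 3, 6, 12, 3 and picks Y; R would get 4.
R's induced payoffs are 12, 2, 4, so R commits to T. Subgame-perfect outcome: (T, W) with payoffs (12, 10).
Under simultaneous play:
R's best replies: W→T; X→M; Y→T; Z→M.
Column's best replies: T→W; M→W; B→Y.
The unique mutual best reply is (T, W), giving (12, 10).
Sequential outcome (T, W) coincides with the Nash profile (T, W).

yes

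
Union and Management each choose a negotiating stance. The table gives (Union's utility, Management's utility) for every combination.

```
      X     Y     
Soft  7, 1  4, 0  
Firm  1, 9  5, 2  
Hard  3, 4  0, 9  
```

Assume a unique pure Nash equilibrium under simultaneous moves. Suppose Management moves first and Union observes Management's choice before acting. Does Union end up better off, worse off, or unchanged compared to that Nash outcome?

worse off

Solve by backward induction (Management leads).
- X: BR = Soft, leader payoff 1.
- Y: BR = Firm, leader payoff 2.
Among 1, 2, the best is 2 at Y. Subgame-perfect outcome: (Firm, Y) with payoffs (5, 2).
For the simultaneous game, intersect best replies.
Union's best replies: X→Soft; Y→Firm.
Management's best replies: Soft→X; Firm→X; Hard→Y.
Only (Soft, X) has each player best-responding; Nash payoffs (7, 1).
Union earns 5 sequentially versus 7 at the Nash outcome: worse off.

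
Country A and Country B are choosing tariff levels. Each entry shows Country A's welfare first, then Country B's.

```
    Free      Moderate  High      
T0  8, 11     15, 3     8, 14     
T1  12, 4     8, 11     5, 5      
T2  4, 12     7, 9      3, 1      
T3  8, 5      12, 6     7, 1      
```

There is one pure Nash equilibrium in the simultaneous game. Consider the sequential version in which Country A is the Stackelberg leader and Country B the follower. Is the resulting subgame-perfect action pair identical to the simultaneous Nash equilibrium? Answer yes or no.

no

Country B best-responds to each possible Country A move:
- T0: BR = High, leader payoff 8.
- T1: BR = Moderate, leader payoff 8.
- T2: BR = Free, leader payoff 4.
- T3: BR = Moderate, leader payoff 12.
Country A's induced payoffs are 8, 8, 4, 12, so Country A commits to T3. Subgame-perfect outcome: (T3, Moderate) with payoffs (12, 6).
Under simultaneous play:
Country A's best replies: Free→T1; Moderate→T0; High→T0.
Country B's best replies: T0→High; T1→Moderate; T2→Free; T3→Moderate.
The unique mutual best reply is (T0, High), giving (8, 14).
Sequential outcome (T3, Moderate) differs from the Nash profile (T0, High).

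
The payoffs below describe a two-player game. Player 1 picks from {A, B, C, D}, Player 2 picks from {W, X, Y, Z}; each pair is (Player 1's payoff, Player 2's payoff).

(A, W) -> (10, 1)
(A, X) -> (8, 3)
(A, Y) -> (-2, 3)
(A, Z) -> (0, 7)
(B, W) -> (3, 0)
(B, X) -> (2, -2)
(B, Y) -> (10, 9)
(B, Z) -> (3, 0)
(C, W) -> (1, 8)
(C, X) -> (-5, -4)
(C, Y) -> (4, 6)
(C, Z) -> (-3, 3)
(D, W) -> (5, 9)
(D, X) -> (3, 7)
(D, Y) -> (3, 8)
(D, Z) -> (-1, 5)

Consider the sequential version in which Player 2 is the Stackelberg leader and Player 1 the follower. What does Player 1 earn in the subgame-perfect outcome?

Solve by backward induction (Player 2 leads).
- W: Player 1 compares 10, 3, 1, 5 and picks A; Player 2 would get 1.
- X: Player 1 compares 8, 2, -5, 3 and picks A; Player 2 would get 3.
- Y: Player 1 compares -2, 10, 4, 3 and picks B; Player 2 would get 9.
- Z: Player 1 compares 0, 3, -3, -1 and picks B; Player 2 would get 0.
Player 2's induced payoffs are 1, 3, 9, 0, so Player 2 commits to Y. Subgame-perfect outcome: (B, Y) with payoffs (10, 9).

10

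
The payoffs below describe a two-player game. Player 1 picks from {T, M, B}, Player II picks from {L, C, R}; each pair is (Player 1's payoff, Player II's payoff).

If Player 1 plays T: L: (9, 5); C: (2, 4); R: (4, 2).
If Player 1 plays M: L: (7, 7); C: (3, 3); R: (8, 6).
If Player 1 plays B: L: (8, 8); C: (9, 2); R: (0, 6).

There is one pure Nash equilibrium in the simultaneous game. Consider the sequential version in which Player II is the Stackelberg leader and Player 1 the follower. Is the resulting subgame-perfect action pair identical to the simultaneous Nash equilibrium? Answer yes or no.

Player 1 best-responds to each possible Player II move:
- L → Player 1 plays T (best of 9, 7, 8); Player II gets 5.
- C → Player 1 plays B (best of 2, 3, 9); Player II gets 2.
- R → Player 1 plays M (best of 4, 8, 0); Player II gets 6.
Player II's induced payoffs are 5, 2, 6, so Player II commits to R. Subgame-perfect outcome: (M, R) with payoffs (8, 6).
Now find the simultaneous Nash equilibrium.
Player 1's best replies: L→T; C→B; R→M.
Player II's best replies: T→L; M→L; B→L.
The unique mutual best reply is (T, L), giving (9, 5).
Sequential outcome (M, R) differs from the Nash profile (T, L).

no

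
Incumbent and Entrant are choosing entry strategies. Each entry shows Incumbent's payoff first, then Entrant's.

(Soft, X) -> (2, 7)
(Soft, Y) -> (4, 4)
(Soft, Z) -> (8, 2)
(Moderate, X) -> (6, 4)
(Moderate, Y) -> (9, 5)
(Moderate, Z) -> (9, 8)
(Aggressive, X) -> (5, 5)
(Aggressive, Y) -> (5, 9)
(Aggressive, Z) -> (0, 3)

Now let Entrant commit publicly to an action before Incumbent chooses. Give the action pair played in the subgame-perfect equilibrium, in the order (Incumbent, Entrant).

(Moderate, Z)

Work backward from Incumbent's decision.
- X: BR = Moderate, leader payoff 4.
- Y: BR = Moderate, leader payoff 5.
- Z: BR = Moderate, leader payoff 8.
Entrant's induced payoffs are 4, 5, 8, so Entrant commits to Z. Subgame-perfect outcome: (Moderate, Z) with payoffs (9, 8).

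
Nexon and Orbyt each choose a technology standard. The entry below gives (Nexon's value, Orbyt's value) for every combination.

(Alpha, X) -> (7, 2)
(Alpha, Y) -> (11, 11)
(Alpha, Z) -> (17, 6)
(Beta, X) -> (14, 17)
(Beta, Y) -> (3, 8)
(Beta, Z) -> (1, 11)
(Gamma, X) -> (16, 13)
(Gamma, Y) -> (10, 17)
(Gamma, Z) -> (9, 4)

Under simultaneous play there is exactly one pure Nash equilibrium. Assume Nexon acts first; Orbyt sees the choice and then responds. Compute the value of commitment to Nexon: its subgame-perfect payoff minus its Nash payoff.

3

Backward induction with Nexon moving first.
- Alpha → Orbyt plays Y (best of 2, 11, 6); Nexon gets 11.
- Beta → Orbyt plays X (best of 17, 8, 11); Nexon gets 14.
- Gamma → Orbyt plays Y (best of 13, 17, 4); Nexon gets 10.
Nexon's induced payoffs are 11, 14, 10, so Nexon commits to Beta. Subgame-perfect outcome: (Beta, X) with payoffs (14, 17).
Now find the simultaneous Nash equilibrium.
Nexon's best replies: X→Gamma; Y→Alpha; Z→Alpha.
Orbyt's best replies: Alpha→Y; Beta→X; Gamma→Y.
The unique mutual best reply is (Alpha, Y), giving (11, 11).
Nexon's commitment gain: 14 − 11 = 3.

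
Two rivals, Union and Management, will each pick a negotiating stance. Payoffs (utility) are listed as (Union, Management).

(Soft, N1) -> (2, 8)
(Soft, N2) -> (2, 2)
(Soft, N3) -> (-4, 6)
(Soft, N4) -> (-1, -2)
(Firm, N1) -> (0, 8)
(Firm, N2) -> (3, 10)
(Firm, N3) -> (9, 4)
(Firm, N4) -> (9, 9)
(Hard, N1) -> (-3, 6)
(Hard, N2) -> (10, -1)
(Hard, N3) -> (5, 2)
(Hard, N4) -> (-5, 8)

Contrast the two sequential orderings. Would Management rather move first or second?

If Union leads: Management's best replies are Soft→N1, Firm→N2, Hard→N4; Union's induced payoffs 2, 3, -5; outcome (Firm, N2), payoffs (3, 10).
If Management leads: Union's best replies are N1→Soft, N2→Hard, N3→Firm, N4→Firm; Management's induced payoffs 8, -1, 4, 9; outcome (Firm, N4), payoffs (9, 9).
Management gets 9 moving first and 10 moving second, so Management prefers to move second.

second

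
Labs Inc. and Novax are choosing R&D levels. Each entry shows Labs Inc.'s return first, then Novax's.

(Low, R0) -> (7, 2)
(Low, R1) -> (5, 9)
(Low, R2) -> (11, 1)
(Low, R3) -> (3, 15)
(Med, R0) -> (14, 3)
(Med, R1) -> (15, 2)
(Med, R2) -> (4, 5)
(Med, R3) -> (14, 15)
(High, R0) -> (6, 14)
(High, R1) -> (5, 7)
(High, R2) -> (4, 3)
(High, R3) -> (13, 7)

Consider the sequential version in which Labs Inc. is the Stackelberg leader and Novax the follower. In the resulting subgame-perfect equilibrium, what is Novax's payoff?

Novax best-responds to each possible Labs Inc. move:
- Low → Novax plays R3 (best of 2, 9, 1, 15); Labs Inc. gets 3.
- Med → Novax plays R3 (best of 3, 2, 5, 15); Labs Inc. gets 14.
- High → Novax plays R0 (best of 14, 7, 3, 7); Labs Inc. gets 6.
Labs Inc.'s induced payoffs are 3, 14, 6, so Labs Inc. commits to Med. Subgame-perfect outcome: (Med, R3) with payoffs (14, 15).

15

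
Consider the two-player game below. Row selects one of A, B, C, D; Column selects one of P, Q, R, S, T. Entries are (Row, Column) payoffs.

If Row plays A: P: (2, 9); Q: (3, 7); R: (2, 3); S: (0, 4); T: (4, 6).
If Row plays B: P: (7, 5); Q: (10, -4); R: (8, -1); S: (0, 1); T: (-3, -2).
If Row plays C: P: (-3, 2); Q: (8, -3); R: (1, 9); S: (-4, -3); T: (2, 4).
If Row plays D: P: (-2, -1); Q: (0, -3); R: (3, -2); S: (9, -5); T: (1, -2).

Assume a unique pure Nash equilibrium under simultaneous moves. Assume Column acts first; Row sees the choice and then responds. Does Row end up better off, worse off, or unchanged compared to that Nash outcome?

Row best-responds to each possible Column move:
- P: BR = B, leader payoff 5.
- Q: BR = B, leader payoff -4.
- R: BR = B, leader payoff -1.
- S: BR = D, leader payoff -5.
- T: BR = A, leader payoff 6.
Among 5, -4, -1, -5, 6, the best is 6 at T. Subgame-perfect outcome: (A, T) with payoffs (4, 6).
Under simultaneous play:
Row's best replies: P→B; Q→B; R→B; S→D; T→A.
Column's best replies: A→P; B→P; C→R; D→P.
Only (B, P) has each player best-responding; Nash payoffs (7, 5).
Row earns 4 sequentially versus 7 at the Nash outcome: worse off.

worse off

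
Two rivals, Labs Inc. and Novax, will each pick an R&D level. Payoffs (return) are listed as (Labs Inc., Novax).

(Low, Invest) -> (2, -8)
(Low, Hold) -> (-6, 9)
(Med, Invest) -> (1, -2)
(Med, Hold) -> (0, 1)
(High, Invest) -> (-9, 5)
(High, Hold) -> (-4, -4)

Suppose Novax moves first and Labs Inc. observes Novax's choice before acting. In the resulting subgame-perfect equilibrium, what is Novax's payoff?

1

Backward induction with Novax moving first.
- Invest: BR = Low, leader payoff -8.
- Hold: BR = Med, leader payoff 1.
Novax's induced payoffs are -8, 1, so Novax commits to Hold. Subgame-perfect outcome: (Med, Hold) with payoffs (0, 1).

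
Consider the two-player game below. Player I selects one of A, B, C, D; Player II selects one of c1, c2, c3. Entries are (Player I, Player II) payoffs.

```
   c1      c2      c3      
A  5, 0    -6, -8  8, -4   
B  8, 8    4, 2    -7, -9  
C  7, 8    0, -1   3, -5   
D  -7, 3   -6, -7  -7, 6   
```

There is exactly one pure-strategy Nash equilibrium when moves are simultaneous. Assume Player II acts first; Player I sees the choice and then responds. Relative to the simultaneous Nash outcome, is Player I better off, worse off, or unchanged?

unchanged

Work backward from Player I's decision.
- c1 → Player I plays B (best of 5, 8, 7, -7); Player II gets 8.
- c2 → Player I plays B (best of -6, 4, 0, -6); Player II gets 2.
- c3 → Player I plays A (best of 8, -7, 3, -7); Player II gets -4.
Player II's induced payoffs are 8, 2, -4, so Player II commits to c1. Subgame-perfect outcome: (B, c1) with payoffs (8, 8).
Under simultaneous play:
Player I's best replies: c1→B; c2→B; c3→A.
Player II's best replies: A→c1; B→c1; C→c1; D→c3.
The unique mutual best reply is (B, c1), giving (8, 8).
Player I earns 8 sequentially versus 8 at the Nash outcome: unchanged.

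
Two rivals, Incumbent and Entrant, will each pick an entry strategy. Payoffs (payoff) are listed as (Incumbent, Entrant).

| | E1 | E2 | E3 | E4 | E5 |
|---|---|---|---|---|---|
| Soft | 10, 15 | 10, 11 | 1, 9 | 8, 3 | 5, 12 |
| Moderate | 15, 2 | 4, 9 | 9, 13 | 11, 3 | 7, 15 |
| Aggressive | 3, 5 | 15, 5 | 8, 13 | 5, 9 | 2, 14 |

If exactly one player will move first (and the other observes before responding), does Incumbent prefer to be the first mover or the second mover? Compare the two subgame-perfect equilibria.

first

If Incumbent leads: Entrant's best replies are Soft→E1, Moderate→E5, Aggressive→E5; Incumbent's induced payoffs 10, 7, 2; outcome (Soft, E1), payoffs (10, 15).
If Entrant leads: Incumbent's best replies are E1→Moderate, E2→Aggressive, E3→Moderate, E4→Moderate, E5→Moderate; Entrant's induced payoffs 2, 5, 13, 3, 15; outcome (Moderate, E5), payoffs (7, 15).
Incumbent gets 10 moving first and 7 moving second, so Incumbent prefers to move first.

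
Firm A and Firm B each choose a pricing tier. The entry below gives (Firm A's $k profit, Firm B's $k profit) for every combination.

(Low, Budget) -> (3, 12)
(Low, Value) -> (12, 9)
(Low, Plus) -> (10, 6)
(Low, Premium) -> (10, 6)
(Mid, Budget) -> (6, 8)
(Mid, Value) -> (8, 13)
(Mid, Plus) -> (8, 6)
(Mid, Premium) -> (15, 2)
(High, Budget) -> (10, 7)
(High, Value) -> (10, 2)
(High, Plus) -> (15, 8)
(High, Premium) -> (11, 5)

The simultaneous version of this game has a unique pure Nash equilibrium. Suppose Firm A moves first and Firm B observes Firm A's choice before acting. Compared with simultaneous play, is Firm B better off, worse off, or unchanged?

Backward induction with Firm A moving first.
- Low → Firm B plays Budget (best of 12, 9, 6, 6); Firm A gets 3.
- Mid → Firm B plays Value (best of 8, 13, 6, 2); Firm A gets 8.
- High → Firm B plays Plus (best of 7, 2, 8, 5); Firm A gets 15.
Maximizing over 3, 8, 15, Firm A chooses High. Subgame-perfect outcome: (High, Plus) with payoffs (15, 8).
For the simultaneous game, intersect best replies.
Firm A's best replies: Budget→High; Value→Low; Plus→High; Premium→Mid.
Firm B's best replies: Low→Budget; Mid→Value; High→Plus.
The unique mutual best reply is (High, Plus), giving (15, 8).
Firm B earns 8 sequentially versus 8 at the Nash outcome: unchanged.

unchanged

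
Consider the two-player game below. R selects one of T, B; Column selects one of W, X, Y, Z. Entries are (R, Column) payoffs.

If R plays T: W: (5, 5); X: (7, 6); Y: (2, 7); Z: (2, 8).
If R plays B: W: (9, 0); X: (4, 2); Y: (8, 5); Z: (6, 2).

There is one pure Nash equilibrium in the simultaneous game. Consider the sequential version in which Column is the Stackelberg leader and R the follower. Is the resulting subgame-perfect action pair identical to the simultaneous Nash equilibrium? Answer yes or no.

no

Backward induction with Column moving first.
- W: R compares 5, 9 and picks B; Column would get 0.
- X: R compares 7, 4 and picks T; Column would get 6.
- Y: R compares 2, 8 and picks B; Column would get 5.
- Z: R compares 2, 6 and picks B; Column would get 2.
Maximizing over 0, 6, 5, 2, Column chooses X. Subgame-perfect outcome: (T, X) with payoffs (7, 6).
For the simultaneous game, intersect best replies.
R's best replies: W→B; X→T; Y→B; Z→B.
Column's best replies: T→Z; B→Y.
The unique mutual best reply is (B, Y), giving (8, 5).
Sequential outcome (T, X) differs from the Nash profile (B, Y).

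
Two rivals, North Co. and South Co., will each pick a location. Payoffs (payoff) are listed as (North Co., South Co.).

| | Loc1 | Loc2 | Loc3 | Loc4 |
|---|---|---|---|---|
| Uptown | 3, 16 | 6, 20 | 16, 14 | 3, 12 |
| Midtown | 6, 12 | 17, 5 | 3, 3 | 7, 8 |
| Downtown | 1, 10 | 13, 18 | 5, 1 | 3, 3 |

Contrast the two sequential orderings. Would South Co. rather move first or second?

If North Co. leads: South Co.'s best replies are Uptown→Loc2, Midtown→Loc1, Downtown→Loc2; North Co.'s induced payoffs 6, 6, 13; outcome (Downtown, Loc2), payoffs (13, 18).
If South Co. leads: North Co.'s best replies are Loc1→Midtown, Loc2→Midtown, Loc3→Uptown, Loc4→Midtown; South Co.'s induced payoffs 12, 5, 14, 8; outcome (Uptown, Loc3), payoffs (16, 14).
South Co. gets 14 moving first and 18 moving second, so South Co. prefers to move second.

second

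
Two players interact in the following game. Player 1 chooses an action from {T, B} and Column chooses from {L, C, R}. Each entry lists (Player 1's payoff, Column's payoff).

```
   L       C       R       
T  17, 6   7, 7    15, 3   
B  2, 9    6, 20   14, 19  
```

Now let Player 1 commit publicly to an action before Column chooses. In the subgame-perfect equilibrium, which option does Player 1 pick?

Solve by backward induction (Player 1 leads).
- T → Column plays C (best of 6, 7, 3); Player 1 gets 7.
- B → Column plays C (best of 9, 20, 19); Player 1 gets 6.
Among 7, 6, the best is 7 at T. Subgame-perfect outcome: (T, C) with payoffs (7, 7).

T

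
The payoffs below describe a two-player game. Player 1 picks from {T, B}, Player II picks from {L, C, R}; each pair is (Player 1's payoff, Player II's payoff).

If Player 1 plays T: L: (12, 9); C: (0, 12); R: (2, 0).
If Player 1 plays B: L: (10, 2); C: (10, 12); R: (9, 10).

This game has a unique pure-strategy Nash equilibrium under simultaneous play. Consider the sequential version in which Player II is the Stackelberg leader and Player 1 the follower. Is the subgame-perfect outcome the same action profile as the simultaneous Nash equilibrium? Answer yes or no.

Player 1 best-responds to each possible Player II move:
- L: BR = T, leader payoff 9.
- C: BR = B, leader payoff 12.
- R: BR = B, leader payoff 10.
Player II's induced payoffs are 9, 12, 10, so Player II commits to C. Subgame-perfect outcome: (B, C) with payoffs (10, 12).
Under simultaneous play:
Player 1's best replies: L→T; C→B; R→B.
Player II's best replies: T→C; B→C.
The unique mutual best reply is (B, C), giving (10, 12).
Sequential outcome (B, C) coincides with the Nash profile (B, C).

yes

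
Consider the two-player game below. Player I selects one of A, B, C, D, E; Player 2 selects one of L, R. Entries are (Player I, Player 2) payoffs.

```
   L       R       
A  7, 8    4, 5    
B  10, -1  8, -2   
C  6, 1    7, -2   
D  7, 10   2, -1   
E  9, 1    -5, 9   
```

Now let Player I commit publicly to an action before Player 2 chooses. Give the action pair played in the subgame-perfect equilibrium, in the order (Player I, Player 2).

(B, L)

Solve by backward induction (Player I leads).
- A: BR = L, leader payoff 7.
- B: BR = L, leader payoff 10.
- C: BR = L, leader payoff 6.
- D: BR = L, leader payoff 7.
- E: BR = R, leader payoff -5.
Player I's induced payoffs are 7, 10, 6, 7, -5, so Player I commits to B. Subgame-perfect outcome: (B, L) with payoffs (10, -1).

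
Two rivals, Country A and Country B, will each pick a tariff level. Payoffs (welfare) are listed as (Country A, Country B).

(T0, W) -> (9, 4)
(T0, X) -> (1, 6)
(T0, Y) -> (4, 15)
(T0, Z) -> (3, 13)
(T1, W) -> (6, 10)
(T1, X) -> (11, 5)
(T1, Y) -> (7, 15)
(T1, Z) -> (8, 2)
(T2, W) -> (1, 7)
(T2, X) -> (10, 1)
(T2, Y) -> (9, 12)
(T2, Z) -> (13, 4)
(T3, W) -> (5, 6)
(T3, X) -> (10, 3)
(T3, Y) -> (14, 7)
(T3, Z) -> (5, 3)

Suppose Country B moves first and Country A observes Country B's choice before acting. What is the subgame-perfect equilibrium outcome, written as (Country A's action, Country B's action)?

Country A best-responds to each possible Country B move:
- W: BR = T0, leader payoff 4.
- X: BR = T1, leader payoff 5.
- Y: BR = T3, leader payoff 7.
- Z: BR = T2, leader payoff 4.
Country B's induced payoffs are 4, 5, 7, 4, so Country B commits to Y. Subgame-perfect outcome: (T3, Y) with payoffs (14, 7).

(T3, Y)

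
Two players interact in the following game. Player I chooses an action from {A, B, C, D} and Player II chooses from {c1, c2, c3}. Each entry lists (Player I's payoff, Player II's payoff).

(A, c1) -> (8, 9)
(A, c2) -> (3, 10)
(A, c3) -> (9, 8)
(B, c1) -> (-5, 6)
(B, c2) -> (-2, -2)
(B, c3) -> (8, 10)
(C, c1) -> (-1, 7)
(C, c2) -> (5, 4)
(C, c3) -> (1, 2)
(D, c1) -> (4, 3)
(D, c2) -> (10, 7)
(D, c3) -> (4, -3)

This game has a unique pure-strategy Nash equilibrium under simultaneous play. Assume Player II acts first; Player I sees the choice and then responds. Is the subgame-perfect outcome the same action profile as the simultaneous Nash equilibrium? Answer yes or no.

no

Backward induction with Player II moving first.
- c1: Player I compares 8, -5, -1, 4 and picks A; Player II would get 9.
- c2: Player I compares 3, -2, 5, 10 and picks D; Player II would get 7.
- c3: Player I compares 9, 8, 1, 4 and picks A; Player II would get 8.
Player II's induced payoffs are 9, 7, 8, so Player II commits to c1. Subgame-perfect outcome: (A, c1) with payoffs (8, 9).
Now find the simultaneous Nash equilibrium.
Player I's best replies: c1→A; c2→D; c3→A.
Player II's best replies: A→c2; B→c3; C→c1; D→c2.
The unique mutual best reply is (D, c2), giving (10, 7).
Sequential outcome (A, c1) differs from the Nash profile (D, c2).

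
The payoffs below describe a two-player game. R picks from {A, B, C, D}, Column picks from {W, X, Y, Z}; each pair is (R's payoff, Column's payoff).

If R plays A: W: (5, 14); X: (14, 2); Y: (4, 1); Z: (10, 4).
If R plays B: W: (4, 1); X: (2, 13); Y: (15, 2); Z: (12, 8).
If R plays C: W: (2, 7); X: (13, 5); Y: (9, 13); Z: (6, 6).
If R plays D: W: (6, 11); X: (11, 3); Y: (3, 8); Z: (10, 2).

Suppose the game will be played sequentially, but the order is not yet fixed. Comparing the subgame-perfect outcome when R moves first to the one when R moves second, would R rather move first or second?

first

If R leads: Column's best replies are A→W, B→X, C→Y, D→W; R's induced payoffs 5, 2, 9, 6; outcome (C, Y), payoffs (9, 13).
If Column leads: R's best replies are W→D, X→A, Y→B, Z→B; Column's induced payoffs 11, 2, 2, 8; outcome (D, W), payoffs (6, 11).
R gets 9 moving first and 6 moving second, so R prefers to move first.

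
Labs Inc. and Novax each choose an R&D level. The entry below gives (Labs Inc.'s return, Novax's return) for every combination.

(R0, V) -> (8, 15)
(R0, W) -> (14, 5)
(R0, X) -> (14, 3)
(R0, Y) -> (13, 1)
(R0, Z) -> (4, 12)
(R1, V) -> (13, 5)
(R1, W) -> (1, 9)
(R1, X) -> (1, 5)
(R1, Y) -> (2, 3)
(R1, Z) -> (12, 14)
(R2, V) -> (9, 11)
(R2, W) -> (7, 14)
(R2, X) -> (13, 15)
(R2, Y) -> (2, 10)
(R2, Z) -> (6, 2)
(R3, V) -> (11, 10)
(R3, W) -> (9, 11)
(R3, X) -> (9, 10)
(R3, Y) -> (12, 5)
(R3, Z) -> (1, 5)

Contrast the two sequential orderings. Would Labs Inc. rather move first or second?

If Labs Inc. leads: Novax's best replies are R0→V, R1→Z, R2→X, R3→W; Labs Inc.'s induced payoffs 8, 12, 13, 9; outcome (R2, X), payoffs (13, 15).
If Novax leads: Labs Inc.'s best replies are V→R1, W→R0, X→R0, Y→R0, Z→R1; Novax's induced payoffs 5, 5, 3, 1, 14; outcome (R1, Z), payoffs (12, 14).
Labs Inc. gets 13 moving first and 12 moving second, so Labs Inc. prefers to move first.

first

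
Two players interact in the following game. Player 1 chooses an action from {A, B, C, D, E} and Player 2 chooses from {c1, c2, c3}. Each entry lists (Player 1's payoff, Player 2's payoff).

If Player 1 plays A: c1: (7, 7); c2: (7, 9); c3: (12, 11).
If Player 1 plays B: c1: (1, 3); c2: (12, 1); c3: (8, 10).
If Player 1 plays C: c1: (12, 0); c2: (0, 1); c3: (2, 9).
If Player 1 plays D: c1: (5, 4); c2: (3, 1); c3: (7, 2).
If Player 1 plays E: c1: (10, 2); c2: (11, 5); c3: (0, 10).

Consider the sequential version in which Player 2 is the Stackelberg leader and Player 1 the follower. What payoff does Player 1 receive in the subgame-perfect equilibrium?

Solve by backward induction (Player 2 leads).
- c1: BR = C, leader payoff 0.
- c2: BR = B, leader payoff 1.
- c3: BR = A, leader payoff 11.
Player 2's induced payoffs are 0, 1, 11, so Player 2 commits to c3. Subgame-perfect outcome: (A, c3) with payoffs (12, 11).

12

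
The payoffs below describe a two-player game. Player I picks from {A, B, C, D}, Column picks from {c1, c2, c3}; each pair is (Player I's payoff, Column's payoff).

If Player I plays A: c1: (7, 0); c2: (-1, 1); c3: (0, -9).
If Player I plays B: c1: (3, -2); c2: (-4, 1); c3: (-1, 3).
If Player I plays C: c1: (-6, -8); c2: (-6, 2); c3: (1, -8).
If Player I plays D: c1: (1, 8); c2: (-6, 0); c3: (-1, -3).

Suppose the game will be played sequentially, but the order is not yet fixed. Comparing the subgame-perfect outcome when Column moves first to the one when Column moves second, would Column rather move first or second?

second

If Player I leads: Column's best replies are A→c2, B→c3, C→c2, D→c1; Player I's induced payoffs -1, -1, -6, 1; outcome (D, c1), payoffs (1, 8).
If Column leads: Player I's best replies are c1→A, c2→A, c3→C; Column's induced payoffs 0, 1, -8; outcome (A, c2), payoffs (-1, 1).
Column gets 1 moving first and 8 moving second, so Column prefers to move second.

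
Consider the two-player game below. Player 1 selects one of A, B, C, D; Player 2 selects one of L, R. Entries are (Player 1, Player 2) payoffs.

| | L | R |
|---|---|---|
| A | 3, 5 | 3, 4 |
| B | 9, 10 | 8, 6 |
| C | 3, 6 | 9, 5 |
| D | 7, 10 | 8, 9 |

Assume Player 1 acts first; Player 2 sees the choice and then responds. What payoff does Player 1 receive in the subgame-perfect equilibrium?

9

Solve by backward induction (Player 1 leads).
- A → Player 2 plays L (best of 5, 4); Player 1 gets 3.
- B → Player 2 plays L (best of 10, 6); Player 1 gets 9.
- C → Player 2 plays L (best of 6, 5); Player 1 gets 3.
- D → Player 2 plays L (best of 10, 9); Player 1 gets 7.
Player 1's induced payoffs are 3, 9, 3, 7, so Player 1 commits to B. Subgame-perfect outcome: (B, L) with payoffs (9, 10).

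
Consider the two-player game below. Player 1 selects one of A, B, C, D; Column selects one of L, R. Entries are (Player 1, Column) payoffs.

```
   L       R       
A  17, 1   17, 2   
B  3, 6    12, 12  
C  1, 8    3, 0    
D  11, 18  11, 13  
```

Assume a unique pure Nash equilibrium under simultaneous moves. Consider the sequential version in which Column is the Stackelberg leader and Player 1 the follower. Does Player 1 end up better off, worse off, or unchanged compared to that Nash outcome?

Backward induction with Column moving first.
- L: Player 1 compares 17, 3, 1, 11 and picks A; Column would get 1.
- R: Player 1 compares 17, 12, 3, 11 and picks A; Column would get 2.
Maximizing over 1, 2, Column chooses R. Subgame-perfect outcome: (A, R) with payoffs (17, 2).
For the simultaneous game, intersect best replies.
Player 1's best replies: L→A; R→A.
Column's best replies: A→R; B→R; C→L; D→L.
Only (A, R) has each player best-responding; Nash payoffs (17, 2).
Player 1 earns 17 sequentially versus 17 at the Nash outcome: unchanged.

unchanged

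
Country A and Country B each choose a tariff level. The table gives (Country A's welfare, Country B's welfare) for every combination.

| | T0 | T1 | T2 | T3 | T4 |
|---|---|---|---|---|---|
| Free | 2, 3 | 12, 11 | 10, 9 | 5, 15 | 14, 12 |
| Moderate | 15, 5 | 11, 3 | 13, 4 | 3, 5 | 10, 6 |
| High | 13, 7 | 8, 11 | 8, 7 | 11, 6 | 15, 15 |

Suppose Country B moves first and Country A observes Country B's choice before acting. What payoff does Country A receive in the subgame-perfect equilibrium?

15

Country A best-responds to each possible Country B move:
- T0: Country A compares 2, 15, 13 and picks Moderate; Country B would get 5.
- T1: Country A compares 12, 11, 8 and picks Free; Country B would get 11.
- T2: Country A compares 10, 13, 8 and picks Moderate; Country B would get 4.
- T3: Country A compares 5, 3, 11 and picks High; Country B would get 6.
- T4: Country A compares 14, 10, 15 and picks High; Country B would get 15.
Maximizing over 5, 11, 4, 6, 15, Country B chooses T4. Subgame-perfect outcome: (High, T4) with payoffs (15, 15).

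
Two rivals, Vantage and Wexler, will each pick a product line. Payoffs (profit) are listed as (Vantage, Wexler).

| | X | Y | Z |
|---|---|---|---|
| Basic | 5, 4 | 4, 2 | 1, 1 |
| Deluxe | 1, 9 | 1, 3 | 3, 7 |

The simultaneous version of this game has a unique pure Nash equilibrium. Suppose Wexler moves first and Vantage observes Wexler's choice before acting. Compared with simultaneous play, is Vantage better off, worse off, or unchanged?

worse off

Work backward from Vantage's decision.
- X → Vantage plays Basic (best of 5, 1); Wexler gets 4.
- Y → Vantage plays Basic (best of 4, 1); Wexler gets 2.
- Z → Vantage plays Deluxe (best of 1, 3); Wexler gets 7.
Among 4, 2, 7, the best is 7 at Z. Subgame-perfect outcome: (Deluxe, Z) with payoffs (3, 7).
For the simultaneous game, intersect best replies.
Vantage's best replies: X→Basic; Y→Basic; Z→Deluxe.
Wexler's best replies: Basic→X; Deluxe→X.
Only (Basic, X) has each player best-responding; Nash payoffs (5, 4).
Vantage earns 3 sequentially versus 5 at the Nash outcome: worse off.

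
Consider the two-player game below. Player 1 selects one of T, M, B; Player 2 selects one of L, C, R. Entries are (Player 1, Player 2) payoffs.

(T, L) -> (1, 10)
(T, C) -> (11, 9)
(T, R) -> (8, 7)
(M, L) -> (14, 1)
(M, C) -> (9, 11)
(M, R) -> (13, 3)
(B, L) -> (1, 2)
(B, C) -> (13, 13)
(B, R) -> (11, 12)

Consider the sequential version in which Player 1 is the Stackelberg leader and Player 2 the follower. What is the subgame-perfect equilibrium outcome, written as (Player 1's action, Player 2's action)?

(B, C)

Player 2 best-responds to each possible Player 1 move:
- T: BR = L, leader payoff 1.
- M: BR = C, leader payoff 9.
- B: BR = C, leader payoff 13.
Maximizing over 1, 9, 13, Player 1 chooses B. Subgame-perfect outcome: (B, C) with payoffs (13, 13).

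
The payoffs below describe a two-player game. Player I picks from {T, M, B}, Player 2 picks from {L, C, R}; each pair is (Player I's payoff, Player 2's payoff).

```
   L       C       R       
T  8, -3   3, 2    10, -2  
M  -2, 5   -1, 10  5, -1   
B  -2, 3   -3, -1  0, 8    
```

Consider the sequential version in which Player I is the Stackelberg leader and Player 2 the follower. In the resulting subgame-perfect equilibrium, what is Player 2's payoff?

2

Solve by backward induction (Player I leads).
- T: Player 2 compares -3, 2, -2 and picks C; Player I would get 3.
- M: Player 2 compares 5, 10, -1 and picks C; Player I would get -1.
- B: Player 2 compares 3, -1, 8 and picks R; Player I would get 0.
Maximizing over 3, -1, 0, Player I chooses T. Subgame-perfect outcome: (T, C) with payoffs (3, 2).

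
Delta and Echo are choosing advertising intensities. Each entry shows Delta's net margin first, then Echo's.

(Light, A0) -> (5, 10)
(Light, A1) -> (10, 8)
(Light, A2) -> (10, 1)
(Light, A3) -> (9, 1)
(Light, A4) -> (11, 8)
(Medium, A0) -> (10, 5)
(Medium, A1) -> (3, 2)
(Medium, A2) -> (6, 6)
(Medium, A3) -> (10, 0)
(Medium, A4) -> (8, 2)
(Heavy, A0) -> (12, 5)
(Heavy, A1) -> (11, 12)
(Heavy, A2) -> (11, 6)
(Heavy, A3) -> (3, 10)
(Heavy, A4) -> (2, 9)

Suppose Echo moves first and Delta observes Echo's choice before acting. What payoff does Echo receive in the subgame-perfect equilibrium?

Backward induction with Echo moving first.
- A0 → Delta plays Heavy (best of 5, 10, 12); Echo gets 5.
- A1 → Delta plays Heavy (best of 10, 3, 11); Echo gets 12.
- A2 → Delta plays Heavy (best of 10, 6, 11); Echo gets 6.
- A3 → Delta plays Medium (best of 9, 10, 3); Echo gets 0.
- A4 → Delta plays Light (best of 11, 8, 2); Echo gets 8.
Among 5, 12, 6, 0, 8, the best is 12 at A1. Subgame-perfect outcome: (Heavy, A1) with payoffs (11, 12).

12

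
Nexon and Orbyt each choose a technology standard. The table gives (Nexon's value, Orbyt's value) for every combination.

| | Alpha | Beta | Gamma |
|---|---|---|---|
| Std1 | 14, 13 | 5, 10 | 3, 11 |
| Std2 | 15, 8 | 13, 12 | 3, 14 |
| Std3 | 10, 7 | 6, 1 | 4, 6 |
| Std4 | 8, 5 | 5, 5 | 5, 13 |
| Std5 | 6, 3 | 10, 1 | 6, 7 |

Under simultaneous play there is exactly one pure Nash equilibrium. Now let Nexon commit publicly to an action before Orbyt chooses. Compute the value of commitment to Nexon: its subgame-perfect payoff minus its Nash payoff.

8

Solve by backward induction (Nexon leads).
- Std1: Orbyt compares 13, 10, 11 and picks Alpha; Nexon would get 14.
- Std2: Orbyt compares 8, 12, 14 and picks Gamma; Nexon would get 3.
- Std3: Orbyt compares 7, 1, 6 and picks Alpha; Nexon would get 10.
- Std4: Orbyt compares 5, 5, 13 and picks Gamma; Nexon would get 5.
- Std5: Orbyt compares 3, 1, 7 and picks Gamma; Nexon would get 6.
Nexon's induced payoffs are 14, 3, 10, 5, 6, so Nexon commits to Std1. Subgame-perfect outcome: (Std1, Alpha) with payoffs (14, 13).
For the simultaneous game, intersect best replies.
Nexon's best replies: Alpha→Std2; Beta→Std2; Gamma→Std5.
Orbyt's best replies: Std1→Alpha; Std2→Gamma; Std3→Alpha; Std4→Gamma; Std5→Gamma.
The unique mutual best reply is (Std5, Gamma), giving (6, 7).
Nexon's commitment gain: 14 − 6 = 8.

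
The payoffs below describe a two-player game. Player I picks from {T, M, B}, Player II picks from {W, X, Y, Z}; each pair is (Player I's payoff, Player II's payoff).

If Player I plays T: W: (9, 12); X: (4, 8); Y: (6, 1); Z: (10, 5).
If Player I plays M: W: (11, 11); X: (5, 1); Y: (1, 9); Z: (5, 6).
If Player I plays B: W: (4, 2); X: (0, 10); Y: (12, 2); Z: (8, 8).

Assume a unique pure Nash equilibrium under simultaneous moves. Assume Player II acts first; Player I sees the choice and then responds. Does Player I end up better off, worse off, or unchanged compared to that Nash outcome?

Backward induction with Player II moving first.
- W → Player I plays M (best of 9, 11, 4); Player II gets 11.
- X → Player I plays M (best of 4, 5, 0); Player II gets 1.
- Y → Player I plays B (best of 6, 1, 12); Player II gets 2.
- Z → Player I plays T (best of 10, 5, 8); Player II gets 5.
Among 11, 1, 2, 5, the best is 11 at W. Subgame-perfect outcome: (M, W) with payoffs (11, 11).
Now find the simultaneous Nash equilibrium.
Player I's best replies: W→M; X→M; Y→B; Z→T.
Player II's best replies: T→W; M→W; B→X.
Only (M, W) has each player best-responding; Nash payoffs (11, 11).
Player I earns 11 sequentially versus 11 at the Nash outcome: unchanged.

unchanged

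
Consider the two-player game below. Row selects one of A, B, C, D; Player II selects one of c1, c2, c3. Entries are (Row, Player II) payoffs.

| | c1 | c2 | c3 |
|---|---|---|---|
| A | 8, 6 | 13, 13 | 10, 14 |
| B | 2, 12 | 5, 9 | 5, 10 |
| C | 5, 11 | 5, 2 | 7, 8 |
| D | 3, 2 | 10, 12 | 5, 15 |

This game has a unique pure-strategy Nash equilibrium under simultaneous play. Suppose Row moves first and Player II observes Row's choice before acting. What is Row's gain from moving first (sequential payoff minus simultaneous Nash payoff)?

Backward induction with Row moving first.
- A: Player II compares 6, 13, 14 and picks c3; Row would get 10.
- B: Player II compares 12, 9, 10 and picks c1; Row would get 2.
- C: Player II compares 11, 2, 8 and picks c1; Row would get 5.
- D: Player II compares 2, 12, 15 and picks c3; Row would get 5.
Maximizing over 10, 2, 5, 5, Row chooses A. Subgame-perfect outcome: (A, c3) with payoffs (10, 14).
For the simultaneous game, intersect best replies.
Row's best replies: c1→A; c2→A; c3→A.
Player II's best replies: A→c3; B→c1; C→c1; D→c3.
Only (A, c3) has each player best-responding; Nash payoffs (10, 14).
Row's commitment gain: 10 − 10 = 0.

0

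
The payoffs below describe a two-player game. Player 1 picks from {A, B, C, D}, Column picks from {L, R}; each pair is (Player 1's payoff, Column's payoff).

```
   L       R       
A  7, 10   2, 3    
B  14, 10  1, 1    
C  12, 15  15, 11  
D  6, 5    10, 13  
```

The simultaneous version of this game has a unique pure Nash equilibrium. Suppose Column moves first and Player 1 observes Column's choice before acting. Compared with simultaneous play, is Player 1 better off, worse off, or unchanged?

Backward induction with Column moving first.
- L: Player 1 compares 7, 14, 12, 6 and picks B; Column would get 10.
- R: Player 1 compares 2, 1, 15, 10 and picks C; Column would get 11.
Among 10, 11, the best is 11 at R. Subgame-perfect outcome: (C, R) with payoffs (15, 11).
For the simultaneous game, intersect best replies.
Player 1's best replies: L→B; R→C.
Column's best replies: A→L; B→L; C→L; D→R.
The unique mutual best reply is (B, L), giving (14, 10).
Player 1 earns 15 sequentially versus 14 at the Nash outcome: better off.

better off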